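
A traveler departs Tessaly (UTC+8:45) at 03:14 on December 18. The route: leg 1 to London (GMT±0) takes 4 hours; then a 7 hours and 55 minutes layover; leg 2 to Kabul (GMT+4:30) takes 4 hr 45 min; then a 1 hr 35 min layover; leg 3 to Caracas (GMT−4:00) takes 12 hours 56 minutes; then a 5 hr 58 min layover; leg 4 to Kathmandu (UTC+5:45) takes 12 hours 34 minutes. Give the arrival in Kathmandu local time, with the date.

01:57 on Dec 20

Convert departure to UTC: 03:14 − 8:45 = 18:29 UTC on Dec 17.
Add 4 hours leg 1 → 22:29 UTC.
Add 7 hours 55 minutes layover in London → 06:24 UTC (Dec 18).
Add 4 hours 45 minutes leg 2 → 11:09 UTC.
Add 1 hour 35 minutes layover in Kabul → 12:44 UTC.
Add 12 hours and 56 minutes leg 3 → 01:40 UTC (Dec 19).
Add 5 hours and 58 minutes layover in Caracas → 07:38 UTC.
Add 12 hours 34 minutes leg 4 → 20:12 UTC.
Kathmandu is UTC+5:45, so local arrival = 20:12 + 5:45 = 01:57 on Dec 20.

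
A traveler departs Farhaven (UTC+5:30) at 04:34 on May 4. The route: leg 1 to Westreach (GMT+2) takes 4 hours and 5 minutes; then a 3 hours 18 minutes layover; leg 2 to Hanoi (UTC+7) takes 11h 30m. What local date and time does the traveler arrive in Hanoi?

Convert departure to UTC: 04:34 − 5:30 = 23:04 UTC on May 3.
Add 4 hours 5 minutes leg 1 → 03:09 UTC (May 4).
Add 3 hours 18 minutes layover in Westreach → 06:27 UTC.
Add 11 hours 30 minutes leg 2 → 17:57 UTC.
Hanoi is UTC+7:00, so local arrival = 17:57 + 7:00 = 00:57 on May 5.

00:57 on May 5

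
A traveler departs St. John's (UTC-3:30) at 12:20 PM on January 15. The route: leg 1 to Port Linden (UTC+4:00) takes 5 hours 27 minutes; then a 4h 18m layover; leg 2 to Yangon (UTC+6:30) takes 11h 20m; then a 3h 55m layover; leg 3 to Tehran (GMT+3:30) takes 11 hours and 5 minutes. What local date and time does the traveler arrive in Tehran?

Convert departure to UTC: 12:20 PM + 3:30 = 3:50 PM UTC on Jan 15.
Add 5 hours and 27 minutes leg 1 → 9:17 PM UTC.
Add 4 hours 18 minutes layover in Port Linden → 1:35 AM UTC (Jan 16).
Add 11 hours and 20 minutes leg 2 → 12:55 PM UTC.
Add 3 hours and 55 minutes layover in Yangon → 4:50 PM UTC.
Add 11 hours 5 minutes leg 3 → 3:55 AM UTC (Jan 17).
Tehran is UTC+3:30, so local arrival = 3:55 AM + 3:30 = 7:25 AM on Jan 17.

7:25 AM on Jan 17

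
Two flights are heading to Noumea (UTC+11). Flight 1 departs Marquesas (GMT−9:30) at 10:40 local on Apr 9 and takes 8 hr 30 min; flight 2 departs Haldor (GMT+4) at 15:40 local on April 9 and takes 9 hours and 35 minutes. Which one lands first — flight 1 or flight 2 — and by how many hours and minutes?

the second, by 7 hours 25 minutes

Flight 1 in UTC: 10:40 + 9:30 = 20:10 on Apr 9.
+8 hours and 30 minutes → arrive 04:40 UTC on Apr 10.
Flight 2 in UTC: 15:40 − 4:00 = 11:40 on Apr 9.
+9 hours 35 minutes → arrive 21:15 UTC on Apr 9.
Flight 2 lands earlier by 7 hours 25 minutes.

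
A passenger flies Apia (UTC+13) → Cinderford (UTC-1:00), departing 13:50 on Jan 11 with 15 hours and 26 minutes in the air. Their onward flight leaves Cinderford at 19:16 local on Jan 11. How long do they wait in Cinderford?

4 hours

Convert departure to UTC: 13:50 − 13:00 = 00:50 UTC on Jan 11.
Add 15 hours 26 minutes flight time → 16:16 UTC.
Cinderford is UTC−1:00, so local arrival = 16:16 − 1:00 = 15:16 on Jan 11.
Layover = 19:16 − 15:16 = 4 hours.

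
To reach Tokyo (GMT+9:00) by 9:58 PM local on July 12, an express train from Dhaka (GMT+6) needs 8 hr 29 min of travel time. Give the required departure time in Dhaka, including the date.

10:29 AM on July 12

Target arrival in UTC: 9:58 PM − 9:00 = 12:58 PM on Jul 12.
Subtract 8 hours 29 minutes → departure 4:29 AM UTC on Jul 12.
Dhaka is UTC+6:00: 4:29 AM + 6:00 = 10:29 AM on Jul 12.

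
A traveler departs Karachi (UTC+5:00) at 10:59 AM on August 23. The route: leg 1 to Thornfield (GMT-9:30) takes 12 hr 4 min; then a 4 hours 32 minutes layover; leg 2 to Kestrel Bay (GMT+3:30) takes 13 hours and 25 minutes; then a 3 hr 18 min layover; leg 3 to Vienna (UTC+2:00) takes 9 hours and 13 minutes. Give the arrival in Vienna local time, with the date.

2:31 AM on August 25

Convert departure to UTC: 10:59 AM − 5:00 = 5:59 AM UTC on Aug 23.
Add 12 hours 4 minutes leg 1 → 6:03 PM UTC.
Add 4 hours and 32 minutes layover in Thornfield → 10:35 PM UTC.
Add 13 hours 25 minutes leg 2 → 12:00 PM UTC (Aug 24).
Add 3 hours 18 minutes layover in Kestrel Bay → 3:18 PM UTC.
Add 9 hours and 13 minutes leg 3 → 12:31 AM UTC (Aug 25).
Vienna is UTC+2:00, so local arrival = 12:31 AM + 2:00 = 2:31 AM on Aug 25.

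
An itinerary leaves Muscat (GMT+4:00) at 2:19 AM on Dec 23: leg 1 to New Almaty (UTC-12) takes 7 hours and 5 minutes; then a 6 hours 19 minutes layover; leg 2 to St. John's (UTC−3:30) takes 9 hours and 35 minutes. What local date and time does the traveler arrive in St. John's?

5:48 PM on December 23

Convert departure to UTC: 2:19 AM − 4:00 = 10:19 PM UTC on Dec 22.
Add 7 hours and 5 minutes leg 1 → 5:24 AM UTC (Dec 23).
Add 6 hours and 19 minutes layover in New Almaty → 11:43 AM UTC.
Add 9 hours and 35 minutes leg 2 → 9:18 PM UTC.
St. John's is UTC−3:30, so local arrival = 9:18 PM − 3:30 = 5:48 PM on Dec 23.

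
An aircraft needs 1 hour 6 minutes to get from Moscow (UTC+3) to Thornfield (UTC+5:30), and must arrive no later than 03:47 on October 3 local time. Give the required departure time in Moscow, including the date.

00:11 on Oct 3

Target arrival in UTC: 03:47 − 5:30 = 22:17 on Oct 2.
Subtract 1 hour and 6 minutes → departure 21:11 UTC on Oct 2.
Moscow is UTC+3:00: 21:11 + 3:00 = 00:11 on Oct 3.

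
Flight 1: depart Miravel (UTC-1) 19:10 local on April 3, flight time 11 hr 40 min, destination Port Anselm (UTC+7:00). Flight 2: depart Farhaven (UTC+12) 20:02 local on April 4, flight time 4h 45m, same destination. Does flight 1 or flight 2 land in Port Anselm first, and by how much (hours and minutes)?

the first, by 4 hours 57 minutes

Flight 1 in UTC: 19:10 + 1:00 = 20:10 on Apr 3.
+11 hours 40 minutes → arrive 07:50 UTC on Apr 4.
Flight 2 in UTC: 20:02 − 12:00 = 08:02 on Apr 4.
+4 hours 45 minutes → arrive 12:47 UTC on Apr 4.
Flight 1 lands earlier by 4 hours 57 minutes.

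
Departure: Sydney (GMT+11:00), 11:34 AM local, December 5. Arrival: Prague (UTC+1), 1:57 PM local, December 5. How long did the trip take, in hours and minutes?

Departure in UTC: 11:34 AM − 11:00 = 12:34 AM on Dec 5.
Arrival in UTC: 1:57 PM − 1:00 = 12:57 PM on Dec 5.
Elapsed = 12:57 PM − 12:34 AM = 12 hours 23 minutes.

12 hours 23 minutes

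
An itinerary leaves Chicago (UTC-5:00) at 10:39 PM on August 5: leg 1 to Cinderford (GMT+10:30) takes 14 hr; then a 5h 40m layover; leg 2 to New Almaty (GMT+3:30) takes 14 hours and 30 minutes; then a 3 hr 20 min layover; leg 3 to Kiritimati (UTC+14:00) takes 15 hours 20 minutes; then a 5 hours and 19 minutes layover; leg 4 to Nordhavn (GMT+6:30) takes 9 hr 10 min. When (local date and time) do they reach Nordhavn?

5:28 AM on August 9

Convert departure to UTC: 10:39 PM + 5:00 = 3:39 AM UTC on Aug 6.
Add 14 hours leg 1 → 5:39 PM UTC.
Add 5 hours and 40 minutes layover in Cinderford → 11:19 PM UTC.
Add 14 hours 30 minutes leg 2 → 1:49 PM UTC (Aug 7).
Add 3 hours and 20 minutes layover in New Almaty → 5:09 PM UTC.
Add 15 hours and 20 minutes leg 3 → 8:29 AM UTC (Aug 8).
Add 5 hours 19 minutes layover in Kiritimati → 1:48 PM UTC.
Add 9 hours 10 minutes leg 4 → 10:58 PM UTC.
Nordhavn is UTC+6:30, so local arrival = 10:58 PM + 6:30 = 5:28 AM on Aug 9.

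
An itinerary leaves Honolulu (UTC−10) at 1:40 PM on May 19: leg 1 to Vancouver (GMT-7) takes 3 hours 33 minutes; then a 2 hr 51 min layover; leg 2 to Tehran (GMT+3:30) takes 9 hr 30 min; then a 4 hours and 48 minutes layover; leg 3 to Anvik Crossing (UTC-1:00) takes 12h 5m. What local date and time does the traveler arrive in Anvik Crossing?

7:27 AM on May 21

Convert departure to UTC: 1:40 PM + 10:00 = 11:40 PM UTC on May 19.
Add 3 hours 33 minutes leg 1 → 3:13 AM UTC (May 20).
Add 2 hours and 51 minutes layover in Vancouver → 6:04 AM UTC.
Add 9 hours 30 minutes leg 2 → 3:34 PM UTC.
Add 4 hours 48 minutes layover in Tehran → 8:22 PM UTC.
Add 12 hours and 5 minutes leg 3 → 8:27 AM UTC (May 21).
Anvik Crossing is UTC−1:00, so local arrival = 8:27 AM − 1:00 = 7:27 AM on May 21.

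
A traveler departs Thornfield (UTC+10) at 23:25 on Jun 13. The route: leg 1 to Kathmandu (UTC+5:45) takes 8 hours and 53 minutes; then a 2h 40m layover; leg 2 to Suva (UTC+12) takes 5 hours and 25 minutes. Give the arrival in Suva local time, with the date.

Convert departure to UTC: 23:25 − 10:00 = 13:25 UTC on Jun 13.
Add 8 hours and 53 minutes leg 1 → 22:18 UTC.
Add 2 hours 40 minutes layover in Kathmandu → 00:58 UTC (Jun 14).
Add 5 hours and 25 minutes leg 2 → 06:23 UTC.
Suva is UTC+12:00, so local arrival = 06:23 + 12:00 = 18:23 on Jun 14.

18:23 on June 14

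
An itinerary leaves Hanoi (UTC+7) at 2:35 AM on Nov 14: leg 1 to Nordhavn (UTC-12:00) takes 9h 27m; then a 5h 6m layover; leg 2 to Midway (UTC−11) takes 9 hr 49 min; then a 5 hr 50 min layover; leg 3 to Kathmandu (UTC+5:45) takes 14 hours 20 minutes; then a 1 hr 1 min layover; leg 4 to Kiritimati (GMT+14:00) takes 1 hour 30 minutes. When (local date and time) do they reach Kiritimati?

Convert departure to UTC: 2:35 AM − 7:00 = 7:35 PM UTC on Nov 13.
Add 9 hours and 27 minutes leg 1 → 5:02 AM UTC (Nov 14).
Add 5 hours and 6 minutes layover in Nordhavn → 10:08 AM UTC.
Add 9 hours and 49 minutes leg 2 → 7:57 PM UTC.
Add 5 hours 50 minutes layover in Midway → 1:47 AM UTC (Nov 15).
Add 14 hours 20 minutes leg 3 → 4:07 PM UTC.
Add 1 hour 1 minute layover in Kathmandu → 5:08 PM UTC.
Add 1 hour 30 minutes leg 4 → 6:38 PM UTC.
Kiritimati is UTC+14:00, so local arrival = 6:38 PM + 14:00 = 8:38 AM on Nov 16.

8:38 AM on November 16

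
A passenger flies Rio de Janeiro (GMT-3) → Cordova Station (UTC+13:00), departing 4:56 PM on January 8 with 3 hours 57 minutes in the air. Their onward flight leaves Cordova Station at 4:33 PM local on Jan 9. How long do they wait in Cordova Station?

3 hours 40 minutes

Convert departure to UTC: 4:56 PM + 3:00 = 7:56 PM UTC on Jan 8.
Add 3 hours and 57 minutes flight time → 11:53 PM UTC.
Cordova Station is UTC+13:00, so local arrival = 11:53 PM + 13:00 = 12:53 PM on Jan 9.
Layover = 4:33 PM − 12:53 PM = 3 hours 40 minutes.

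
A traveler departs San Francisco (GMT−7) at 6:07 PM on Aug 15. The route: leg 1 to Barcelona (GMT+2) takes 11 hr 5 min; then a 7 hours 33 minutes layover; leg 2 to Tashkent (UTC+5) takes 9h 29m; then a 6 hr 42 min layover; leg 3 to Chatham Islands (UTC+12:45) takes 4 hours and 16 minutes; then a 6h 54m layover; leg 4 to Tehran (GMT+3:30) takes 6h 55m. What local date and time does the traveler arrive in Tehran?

Convert departure to UTC: 6:07 PM + 7:00 = 1:07 AM UTC on Aug 16.
Add 11 hours 5 minutes leg 1 → 12:12 PM UTC.
Add 7 hours 33 minutes layover in Barcelona → 7:45 PM UTC.
Add 9 hours 29 minutes leg 2 → 5:14 AM UTC (Aug 17).
Add 6 hours 42 minutes layover in Tashkent → 11:56 AM UTC.
Add 4 hours and 16 minutes leg 3 → 4:12 PM UTC.
Add 6 hours and 54 minutes layover in Chatham Islands → 11:06 PM UTC.
Add 6 hours 55 minutes leg 4 → 6:01 AM UTC (Aug 18).
Tehran is UTC+3:30, so local arrival = 6:01 AM + 3:30 = 9:31 AM on Aug 18.

9:31 AM on Aug 18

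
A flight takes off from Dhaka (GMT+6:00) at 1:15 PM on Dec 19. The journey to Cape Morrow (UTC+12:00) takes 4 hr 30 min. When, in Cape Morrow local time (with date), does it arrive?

11:45 PM on Dec 19

Convert departure to UTC: 1:15 PM − 6:00 = 7:15 AM UTC on Dec 19.
Add 4 hours 30 minutes travel time → 11:45 AM UTC.
Cape Morrow is UTC+12:00, so local arrival = 11:45 AM + 12:00 = 11:45 PM on Dec 19.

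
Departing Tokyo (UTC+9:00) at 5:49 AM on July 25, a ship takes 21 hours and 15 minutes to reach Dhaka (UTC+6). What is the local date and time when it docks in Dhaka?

12:04 AM on July 26

Dhaka is 3:00 behind Tokyo.
After 21 hours and 15 minutes it is 3:04 AM (Jul 26) in Tokyo.
Shift by the zone difference: 3:04 AM − 3:00 = 12:04 AM on Jul 26 in Dhaka.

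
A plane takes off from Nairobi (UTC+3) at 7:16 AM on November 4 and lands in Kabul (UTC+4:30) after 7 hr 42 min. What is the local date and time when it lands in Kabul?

4:28 PM on Nov 4

Convert departure to UTC: 7:16 AM − 3:00 = 4:16 AM UTC on Nov 4.
Add 7 hours 42 minutes travel time → 11:58 AM UTC.
Kabul is UTC+4:30, so local arrival = 11:58 AM + 4:30 = 4:28 PM on Nov 4.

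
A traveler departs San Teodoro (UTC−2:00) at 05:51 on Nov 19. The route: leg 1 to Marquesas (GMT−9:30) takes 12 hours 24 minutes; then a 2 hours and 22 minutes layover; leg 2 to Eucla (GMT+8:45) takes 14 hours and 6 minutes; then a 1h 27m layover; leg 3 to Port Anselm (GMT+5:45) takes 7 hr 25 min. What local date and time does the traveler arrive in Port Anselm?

Convert departure to UTC: 05:51 + 2:00 = 07:51 UTC on Nov 19.
Add 12 hours and 24 minutes leg 1 → 20:15 UTC.
Add 2 hours and 22 minutes layover in Marquesas → 22:37 UTC.
Add 14 hours and 6 minutes leg 2 → 12:43 UTC (Nov 20).
Add 1 hour and 27 minutes layover in Eucla → 14:10 UTC.
Add 7 hours and 25 minutes leg 3 → 21:35 UTC.
Port Anselm is UTC+5:45, so local arrival = 21:35 + 5:45 = 03:20 on Nov 21.

03:20 on November 21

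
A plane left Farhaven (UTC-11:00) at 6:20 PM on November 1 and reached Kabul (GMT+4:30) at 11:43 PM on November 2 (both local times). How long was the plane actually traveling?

13 hours 53 minutes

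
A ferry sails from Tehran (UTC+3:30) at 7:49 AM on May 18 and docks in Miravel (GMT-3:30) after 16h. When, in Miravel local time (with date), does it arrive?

Miravel is 7:00 behind Tehran.
After 16 hours it is 11:49 PM in Tehran.
Shift by the zone difference: 11:49 PM − 7:00 = 4:49 PM on May 18 in Miravel.

4:49 PM on May 18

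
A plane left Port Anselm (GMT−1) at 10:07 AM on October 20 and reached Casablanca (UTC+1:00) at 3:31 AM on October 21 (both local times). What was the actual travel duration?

Departure in UTC: 10:07 AM + 1:00 = 11:07 AM on Oct 20.
Arrival in UTC: 3:31 AM − 1:00 = 2:31 AM on Oct 21.
Elapsed = 2:31 AM − 11:07 AM (+1 day) = 15 hours 24 minutes.

15 hours 24 minutes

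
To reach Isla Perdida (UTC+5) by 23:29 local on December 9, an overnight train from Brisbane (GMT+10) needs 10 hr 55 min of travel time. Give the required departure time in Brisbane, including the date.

Target arrival in UTC: 23:29 − 5:00 = 18:29 on Dec 9.
Subtract 10 hours and 55 minutes → departure 07:34 UTC on Dec 9.
Brisbane is UTC+10:00: 07:34 + 10:00 = 17:34 on Dec 9.

17:34 on December 9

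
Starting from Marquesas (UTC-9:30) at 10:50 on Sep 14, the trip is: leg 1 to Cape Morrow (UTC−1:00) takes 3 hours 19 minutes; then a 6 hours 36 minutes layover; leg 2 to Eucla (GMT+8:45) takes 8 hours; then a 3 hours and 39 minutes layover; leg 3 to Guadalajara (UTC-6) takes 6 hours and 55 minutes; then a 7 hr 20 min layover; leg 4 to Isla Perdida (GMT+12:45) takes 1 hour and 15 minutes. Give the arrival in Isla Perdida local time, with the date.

22:09 on Sep 16

Convert departure to UTC: 10:50 + 9:30 = 20:20 UTC on Sep 14.
Add 3 hours 19 minutes leg 1 → 23:39 UTC.
Add 6 hours and 36 minutes layover in Cape Morrow → 06:15 UTC (Sep 15).
Add 8 hours leg 2 → 14:15 UTC.
Add 3 hours 39 minutes layover in Eucla → 17:54 UTC.
Add 6 hours and 55 minutes leg 3 → 00:49 UTC (Sep 16).
Add 7 hours and 20 minutes layover in Guadalajara → 08:09 UTC.
Add 1 hour 15 minutes leg 4 → 09:24 UTC.
Isla Perdida is UTC+12:45, so local arrival = 09:24 + 12:45 = 22:09 on Sep 16.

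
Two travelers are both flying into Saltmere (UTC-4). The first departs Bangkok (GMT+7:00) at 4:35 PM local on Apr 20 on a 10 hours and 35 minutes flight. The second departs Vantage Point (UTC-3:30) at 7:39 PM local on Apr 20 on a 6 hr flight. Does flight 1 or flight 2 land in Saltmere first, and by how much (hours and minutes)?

Flight 1 in UTC: 4:35 PM − 7:00 = 9:35 AM on Apr 20.
+10 hours 35 minutes → arrive 8:10 PM UTC on Apr 20.
Flight 2 in UTC: 7:39 PM + 3:30 = 11:09 PM on Apr 20.
+6 hours → arrive 5:09 AM UTC on Apr 21.
Flight 1 lands earlier by 8 hours 59 minutes.

the first, by 8 hours 59 minutes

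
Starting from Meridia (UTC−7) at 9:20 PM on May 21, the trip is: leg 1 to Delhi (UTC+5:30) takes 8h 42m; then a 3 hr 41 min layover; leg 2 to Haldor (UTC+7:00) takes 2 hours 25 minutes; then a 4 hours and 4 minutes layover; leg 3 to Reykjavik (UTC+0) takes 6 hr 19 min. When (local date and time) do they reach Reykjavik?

5:31 AM on May 23

Convert departure to UTC: 9:20 PM + 7:00 = 4:20 AM UTC on May 22.
Add 8 hours 42 minutes leg 1 → 1:02 PM UTC.
Add 3 hours 41 minutes layover in Delhi → 4:43 PM UTC.
Add 2 hours 25 minutes leg 2 → 7:08 PM UTC.
Add 4 hours and 4 minutes layover in Haldor → 11:12 PM UTC.
Add 6 hours 19 minutes leg 3 → 5:31 AM UTC (May 23).
Reykjavik is UTC+0, so local arrival is the same: 5:31 AM on May 23.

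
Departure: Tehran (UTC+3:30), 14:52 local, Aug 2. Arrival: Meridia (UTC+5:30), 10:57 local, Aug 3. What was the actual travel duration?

18 hours 5 minutes

Departure in UTC: 14:52 − 3:30 = 11:22 on Aug 2.
Arrival in UTC: 10:57 − 5:30 = 05:27 on Aug 3.
Elapsed = 05:27 − 11:22 (+1 day) = 18 hours 5 minutes.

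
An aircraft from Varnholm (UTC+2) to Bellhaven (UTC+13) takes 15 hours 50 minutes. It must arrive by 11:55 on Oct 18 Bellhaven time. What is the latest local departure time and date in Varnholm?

Target arrival in UTC: 11:55 − 13:00 = 22:55 on Oct 17.
Subtract 15 hours and 50 minutes → departure 07:05 UTC on Oct 17.
Varnholm is UTC+2:00: 07:05 + 2:00 = 09:05 on Oct 17.

09:05 on October 17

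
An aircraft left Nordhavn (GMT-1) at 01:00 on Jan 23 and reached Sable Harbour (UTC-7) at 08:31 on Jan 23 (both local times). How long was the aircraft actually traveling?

Departure in UTC: 01:00 + 1:00 = 02:00 on Jan 23.
Arrival in UTC: 08:31 + 7:00 = 15:31 on Jan 23.
Elapsed = 15:31 − 02:00 = 13 hours 31 minutes.

13 hours 31 minutes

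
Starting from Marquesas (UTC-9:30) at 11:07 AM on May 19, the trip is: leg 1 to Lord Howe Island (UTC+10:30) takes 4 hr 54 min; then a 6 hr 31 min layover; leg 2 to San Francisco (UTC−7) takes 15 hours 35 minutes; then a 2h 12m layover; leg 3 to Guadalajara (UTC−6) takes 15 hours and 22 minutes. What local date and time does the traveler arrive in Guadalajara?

Convert departure to UTC: 11:07 AM + 9:30 = 8:37 PM UTC on May 19.
Add 4 hours and 54 minutes leg 1 → 1:31 AM UTC (May 20).
Add 6 hours and 31 minutes layover in Lord Howe Island → 8:02 AM UTC.
Add 15 hours 35 minutes leg 2 → 11:37 PM UTC.
Add 2 hours and 12 minutes layover in San Francisco → 1:49 AM UTC (May 21).
Add 15 hours 22 minutes leg 3 → 5:11 PM UTC.
Guadalajara is UTC−6:00, so local arrival = 5:11 PM − 6:00 = 11:11 AM on May 21.

11:11 AM on May 21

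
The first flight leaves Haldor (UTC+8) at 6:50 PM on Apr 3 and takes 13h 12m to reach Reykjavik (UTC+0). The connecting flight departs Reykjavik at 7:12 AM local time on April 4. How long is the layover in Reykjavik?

Convert departure to UTC: 6:50 PM − 8:00 = 10:50 AM UTC on Apr 3.
Add 13 hours and 12 minutes flight time → 12:02 AM UTC (Apr 4).
Reykjavik is UTC+0, so local arrival is the same: 12:02 AM on Apr 4.
Layover = 7:12 AM − 12:02 AM = 7 hours 10 minutes.

7 hours 10 minutes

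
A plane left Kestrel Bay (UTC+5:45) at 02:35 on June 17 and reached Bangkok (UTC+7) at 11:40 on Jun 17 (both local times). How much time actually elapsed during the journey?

7 hours 50 minutes

Departure in UTC: 02:35 − 5:45 = 20:50 on Jun 16.
Arrival in UTC: 11:40 − 7:00 = 04:40 on Jun 17.
Elapsed = 04:40 − 20:50 (+1 day) = 7 hours 50 minutes.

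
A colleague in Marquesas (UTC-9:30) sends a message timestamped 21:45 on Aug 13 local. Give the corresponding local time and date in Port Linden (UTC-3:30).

03:45 on Aug 14

In UTC: 21:45 + 9:30 = 07:15 on Aug 14.
Port Linden is UTC−3:30: 07:15 − 3:30 = 03:45 on Aug 14.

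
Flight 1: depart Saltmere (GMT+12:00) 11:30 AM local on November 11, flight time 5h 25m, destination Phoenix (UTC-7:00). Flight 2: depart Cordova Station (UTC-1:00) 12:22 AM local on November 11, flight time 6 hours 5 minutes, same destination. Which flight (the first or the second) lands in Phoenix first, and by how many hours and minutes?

Flight 1 in UTC: 11:30 AM − 12:00 = 11:30 PM on Nov 10.
+5 hours and 25 minutes → arrive 4:55 AM UTC on Nov 11.
Flight 2 in UTC: 12:22 AM + 1:00 = 1:22 AM on Nov 11.
+6 hours and 5 minutes → arrive 7:27 AM UTC on Nov 11.
Flight 1 lands earlier by 2 hours 32 minutes.

the first, by 2 hours 32 minutes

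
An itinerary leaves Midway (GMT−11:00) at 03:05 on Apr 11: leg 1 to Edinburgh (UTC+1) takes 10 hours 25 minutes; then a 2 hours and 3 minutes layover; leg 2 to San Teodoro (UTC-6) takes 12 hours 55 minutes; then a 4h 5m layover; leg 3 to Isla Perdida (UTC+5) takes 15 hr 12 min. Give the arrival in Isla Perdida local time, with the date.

15:45 on April 13

Convert departure to UTC: 03:05 + 11:00 = 14:05 UTC on Apr 11.
Add 10 hours and 25 minutes leg 1 → 00:30 UTC (Apr 12).
Add 2 hours and 3 minutes layover in Edinburgh → 02:33 UTC.
Add 12 hours 55 minutes leg 2 → 15:28 UTC.
Add 4 hours and 5 minutes layover in San Teodoro → 19:33 UTC.
Add 15 hours 12 minutes leg 3 → 10:45 UTC (Apr 13).
Isla Perdida is UTC+5:00, so local arrival = 10:45 + 5:00 = 15:45 on Apr 13.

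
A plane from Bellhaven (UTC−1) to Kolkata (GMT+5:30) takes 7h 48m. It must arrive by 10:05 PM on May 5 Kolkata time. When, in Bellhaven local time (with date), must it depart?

7:47 AM on May 5

Target arrival in UTC: 10:05 PM − 5:30 = 4:35 PM on May 5.
Subtract 7 hours and 48 minutes → departure 8:47 AM UTC on May 5.
Bellhaven is UTC−1:00: 8:47 AM − 1:00 = 7:47 AM on May 5.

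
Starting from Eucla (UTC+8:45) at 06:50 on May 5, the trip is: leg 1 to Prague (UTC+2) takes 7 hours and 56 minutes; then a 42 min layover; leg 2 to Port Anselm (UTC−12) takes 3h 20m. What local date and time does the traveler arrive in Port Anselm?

22:03 on May 4

Convert departure to UTC: 06:50 − 8:45 = 22:05 UTC on May 4.
Add 7 hours 56 minutes leg 1 → 06:01 UTC (May 5).
Add 42 minutes layover in Prague → 06:43 UTC.
Add 3 hours 20 minutes leg 2 → 10:03 UTC.
Port Anselm is UTC−12:00, so local arrival = 10:03 − 12:00 = 22:03 on May 4.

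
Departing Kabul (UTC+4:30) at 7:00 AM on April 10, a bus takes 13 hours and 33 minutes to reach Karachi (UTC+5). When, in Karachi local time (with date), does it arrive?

9:03 PM on Apr 10

Karachi is 0:30 ahead of Kabul.
After 13 hours 33 minutes it is 8:33 PM in Kabul.
Shift by the zone difference: 8:33 PM + 0:30 = 9:03 PM on Apr 10 in Karachi.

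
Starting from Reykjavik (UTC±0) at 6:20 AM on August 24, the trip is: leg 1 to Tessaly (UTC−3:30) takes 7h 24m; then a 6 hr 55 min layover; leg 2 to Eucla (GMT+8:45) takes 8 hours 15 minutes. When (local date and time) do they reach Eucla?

1:39 PM on August 25

Reykjavik is at UTC+0, so departure is already 6:20 AM UTC on Aug 24.
Add 7 hours and 24 minutes leg 1 → 1:44 PM UTC.
Add 6 hours 55 minutes layover in Tessaly → 8:39 PM UTC.
Add 8 hours 15 minutes leg 2 → 4:54 AM UTC (Aug 25).
Eucla is UTC+8:45, so local arrival = 4:54 AM + 8:45 = 1:39 PM on Aug 25.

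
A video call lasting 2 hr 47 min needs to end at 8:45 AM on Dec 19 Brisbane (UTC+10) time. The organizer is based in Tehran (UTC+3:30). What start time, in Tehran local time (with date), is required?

11:28 PM on December 18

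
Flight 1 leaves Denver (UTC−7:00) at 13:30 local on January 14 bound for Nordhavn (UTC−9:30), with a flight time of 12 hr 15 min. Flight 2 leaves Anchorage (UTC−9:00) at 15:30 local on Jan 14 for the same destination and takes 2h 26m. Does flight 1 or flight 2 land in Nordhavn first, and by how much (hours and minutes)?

the second, by 5 hours 49 minutes

Flight 1 in UTC: 13:30 + 7:00 = 20:30 on Jan 14.
+12 hours and 15 minutes → arrive 08:45 UTC on Jan 15.
Flight 2 in UTC: 15:30 + 9:00 = 00:30 on Jan 15.
+2 hours 26 minutes → arrive 02:56 UTC on Jan 15.
Flight 2 lands earlier by 5 hours 49 minutes.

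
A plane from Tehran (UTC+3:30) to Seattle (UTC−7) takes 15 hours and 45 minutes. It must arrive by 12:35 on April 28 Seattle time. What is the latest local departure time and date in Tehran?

07:20 on Apr 28

Target arrival in UTC: 12:35 + 7:00 = 19:35 on Apr 28.
Subtract 15 hours and 45 minutes → departure 03:50 UTC on Apr 28.
Tehran is UTC+3:30: 03:50 + 3:30 = 07:20 on Apr 28.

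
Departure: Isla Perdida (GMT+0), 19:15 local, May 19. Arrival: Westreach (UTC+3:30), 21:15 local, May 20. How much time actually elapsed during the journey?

22 hours 30 minutes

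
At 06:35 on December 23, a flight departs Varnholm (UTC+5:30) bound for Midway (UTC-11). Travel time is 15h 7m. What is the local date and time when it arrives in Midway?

Convert departure to UTC: 06:35 − 5:30 = 01:05 UTC on Dec 23.
Add 15 hours 7 minutes travel time → 16:12 UTC.
Midway is UTC−11:00, so local arrival = 16:12 − 11:00 = 05:12 on Dec 23.

05:12 on December 23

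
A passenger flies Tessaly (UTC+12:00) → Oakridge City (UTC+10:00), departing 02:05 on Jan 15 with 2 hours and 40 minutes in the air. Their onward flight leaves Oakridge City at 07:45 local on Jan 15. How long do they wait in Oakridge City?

Convert departure to UTC: 02:05 − 12:00 = 14:05 UTC on Jan 14.
Add 2 hours and 40 minutes flight time → 16:45 UTC.
Oakridge City is UTC+10:00, so local arrival = 16:45 + 10:00 = 02:45 on Jan 15.
Layover = 07:45 − 02:45 = 5 hours.

5 hours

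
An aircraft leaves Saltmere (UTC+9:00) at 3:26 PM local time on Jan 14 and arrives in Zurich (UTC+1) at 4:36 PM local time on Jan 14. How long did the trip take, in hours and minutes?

9 hours 10 minutes

Departure in UTC: 3:26 PM − 9:00 = 6:26 AM on Jan 14.
Arrival in UTC: 4:36 PM − 1:00 = 3:36 PM on Jan 14.
Elapsed = 3:36 PM − 6:26 AM = 9 hours 10 minutes.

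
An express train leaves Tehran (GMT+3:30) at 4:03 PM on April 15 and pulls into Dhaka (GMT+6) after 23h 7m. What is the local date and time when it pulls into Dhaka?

5:40 PM on April 16

Convert departure to UTC: 4:03 PM − 3:30 = 12:33 PM UTC on Apr 15.
Add 23 hours 7 minutes travel time → 11:40 AM UTC (Apr 16).
Dhaka is UTC+6:00, so local arrival = 11:40 AM + 6:00 = 5:40 PM on Apr 16.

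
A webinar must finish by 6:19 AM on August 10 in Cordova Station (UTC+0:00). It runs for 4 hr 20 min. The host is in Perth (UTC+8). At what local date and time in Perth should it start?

Target end time is already UTC: 6:19 AM on Aug 10.
Subtract 4 hours and 20 minutes → start 1:59 AM UTC on Aug 10.
Perth is UTC+8:00: 1:59 AM + 8:00 = 9:59 AM on Aug 10.

9:59 AM on August 10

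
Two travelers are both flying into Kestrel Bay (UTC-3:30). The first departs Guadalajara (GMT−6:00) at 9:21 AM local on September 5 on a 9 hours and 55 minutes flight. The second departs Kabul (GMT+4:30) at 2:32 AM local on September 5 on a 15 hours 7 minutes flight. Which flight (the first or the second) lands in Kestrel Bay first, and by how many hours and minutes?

Flight 1 in UTC: 9:21 AM + 6:00 = 3:21 PM on Sep 5.
+9 hours and 55 minutes → arrive 1:16 AM UTC on Sep 6.
Flight 2 in UTC: 2:32 AM − 4:30 = 10:02 PM on Sep 4.
+15 hours 7 minutes → arrive 1:09 PM UTC on Sep 5.
Flight 2 lands earlier by 12 hours 7 minutes.

the second, by 12 hours 7 minutes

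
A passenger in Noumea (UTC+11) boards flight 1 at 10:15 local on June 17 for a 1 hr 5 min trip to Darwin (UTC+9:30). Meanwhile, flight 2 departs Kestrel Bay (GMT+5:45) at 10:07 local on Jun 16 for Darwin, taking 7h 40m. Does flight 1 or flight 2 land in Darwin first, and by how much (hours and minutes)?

Flight 1 in UTC: 10:15 − 11:00 = 23:15 on Jun 16.
+1 hour and 5 minutes → arrive 00:20 UTC on Jun 17.
Flight 2 in UTC: 10:07 − 5:45 = 04:22 on Jun 16.
+7 hours 40 minutes → arrive 12:02 UTC on Jun 16.
Flight 2 lands earlier by 12 hours 18 minutes.

the second, by 12 hours 18 minutes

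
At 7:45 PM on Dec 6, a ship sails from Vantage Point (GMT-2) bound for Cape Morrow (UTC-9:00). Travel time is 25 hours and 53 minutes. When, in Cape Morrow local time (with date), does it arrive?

Cape Morrow is 7:00 behind Vantage Point.
After 25 hours and 53 minutes it is 9:38 PM (Dec 7) in Vantage Point.
Shift by the zone difference: 9:38 PM − 7:00 = 2:38 PM on Dec 7 in Cape Morrow.

2:38 PM on December 7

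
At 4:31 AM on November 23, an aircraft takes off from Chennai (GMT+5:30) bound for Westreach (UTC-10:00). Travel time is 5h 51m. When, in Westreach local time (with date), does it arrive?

6:52 PM on November 22

Convert departure to UTC: 4:31 AM − 5:30 = 11:01 PM UTC on Nov 22.
Add 5 hours and 51 minutes travel time → 4:52 AM UTC (Nov 23).
Westreach is UTC−10:00, so local arrival = 4:52 AM − 10:00 = 6:52 PM on Nov 22.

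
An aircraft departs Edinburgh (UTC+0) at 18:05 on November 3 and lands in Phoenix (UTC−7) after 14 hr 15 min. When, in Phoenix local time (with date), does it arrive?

Edinburgh is at UTC+0, so departure is already 18:05 UTC on Nov 3.
Add 14 hours 15 minutes travel time → 08:20 UTC (Nov 4).
Phoenix is UTC−7:00, so local arrival = 08:20 − 7:00 = 01:20 on Nov 4.

01:20 on November 4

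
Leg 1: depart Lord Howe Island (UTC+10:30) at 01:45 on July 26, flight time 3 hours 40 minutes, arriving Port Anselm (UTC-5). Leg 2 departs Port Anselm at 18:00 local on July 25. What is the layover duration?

Convert departure to UTC: 01:45 − 10:30 = 15:15 UTC on Jul 25.
Add 3 hours 40 minutes flight time → 18:55 UTC.
Port Anselm is UTC−5:00, so local arrival = 18:55 − 5:00 = 13:55 on Jul 25.
Layover = 18:00 − 13:55 = 4 hours 5 minutes.

4 hours 5 minutes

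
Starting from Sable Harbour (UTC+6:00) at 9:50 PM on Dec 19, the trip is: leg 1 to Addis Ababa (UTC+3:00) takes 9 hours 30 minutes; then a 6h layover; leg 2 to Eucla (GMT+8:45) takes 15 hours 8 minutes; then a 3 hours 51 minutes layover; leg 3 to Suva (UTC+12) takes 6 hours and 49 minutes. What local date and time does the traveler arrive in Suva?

9:08 PM on December 21

Convert departure to UTC: 9:50 PM − 6:00 = 3:50 PM UTC on Dec 19.
Add 9 hours and 30 minutes leg 1 → 1:20 AM UTC (Dec 20).
Add 6 hours layover in Addis Ababa → 7:20 AM UTC.
Add 15 hours and 8 minutes leg 2 → 10:28 PM UTC.
Add 3 hours and 51 minutes layover in Eucla → 2:19 AM UTC (Dec 21).
Add 6 hours 49 minutes leg 3 → 9:08 AM UTC.
Suva is UTC+12:00, so local arrival = 9:08 AM + 12:00 = 9:08 PM on Dec 21.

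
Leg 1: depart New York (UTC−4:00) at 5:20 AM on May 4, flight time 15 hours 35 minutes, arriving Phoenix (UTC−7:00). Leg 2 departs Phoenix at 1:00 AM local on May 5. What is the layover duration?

Convert departure to UTC: 5:20 AM + 4:00 = 9:20 AM UTC on May 4.
Add 15 hours 35 minutes flight time → 12:55 AM UTC (May 5).
Phoenix is UTC−7:00, so local arrival = 12:55 AM − 7:00 = 5:55 PM on May 4.
Layover = 1:00 AM − 5:55 PM (+1 day) = 7 hours 5 minutes.

7 hours 5 minutes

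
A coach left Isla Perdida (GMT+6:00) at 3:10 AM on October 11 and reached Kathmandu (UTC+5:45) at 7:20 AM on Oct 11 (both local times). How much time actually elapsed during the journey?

4 hours 25 minutes

Departure in UTC: 3:10 AM − 6:00 = 9:10 PM on Oct 10.
Arrival in UTC: 7:20 AM − 5:45 = 1:35 AM on Oct 11.
Elapsed = 1:35 AM − 9:10 PM (+1 day) = 4 hours 25 minutes.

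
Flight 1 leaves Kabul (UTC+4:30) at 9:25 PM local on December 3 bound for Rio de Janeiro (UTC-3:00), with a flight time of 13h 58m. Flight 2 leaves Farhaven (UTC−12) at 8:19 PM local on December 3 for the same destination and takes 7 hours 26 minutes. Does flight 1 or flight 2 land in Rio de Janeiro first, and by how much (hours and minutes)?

Flight 1 in UTC: 9:25 PM − 4:30 = 4:55 PM on Dec 3.
+13 hours 58 minutes → arrive 6:53 AM UTC on Dec 4.
Flight 2 in UTC: 8:19 PM + 12:00 = 8:19 AM on Dec 4.
+7 hours 26 minutes → arrive 3:45 PM UTC on Dec 4.
Flight 1 lands earlier by 8 hours 52 minutes.

the first, by 8 hours 52 minutes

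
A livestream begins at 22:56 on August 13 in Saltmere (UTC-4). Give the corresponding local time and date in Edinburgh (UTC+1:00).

03:56 on Aug 14

In UTC: 22:56 + 4:00 = 02:56 on Aug 14.
Edinburgh is UTC+1:00: 02:56 + 1:00 = 03:56 on Aug 14.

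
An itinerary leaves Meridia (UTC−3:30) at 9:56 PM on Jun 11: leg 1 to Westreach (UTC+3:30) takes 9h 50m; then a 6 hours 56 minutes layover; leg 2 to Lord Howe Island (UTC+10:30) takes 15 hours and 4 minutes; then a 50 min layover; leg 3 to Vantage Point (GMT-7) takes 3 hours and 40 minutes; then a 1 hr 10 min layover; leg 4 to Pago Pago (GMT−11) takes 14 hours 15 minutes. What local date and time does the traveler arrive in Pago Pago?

Convert departure to UTC: 9:56 PM + 3:30 = 1:26 AM UTC on Jun 12.
Add 9 hours and 50 minutes leg 1 → 11:16 AM UTC.
Add 6 hours 56 minutes layover in Westreach → 6:12 PM UTC.
Add 15 hours and 4 minutes leg 2 → 9:16 AM UTC (Jun 13).
Add 50 minutes layover in Lord Howe Island → 10:06 AM UTC.
Add 3 hours 40 minutes leg 3 → 1:46 PM UTC.
Add 1 hour and 10 minutes layover in Vantage Point → 2:56 PM UTC.
Add 14 hours and 15 minutes leg 4 → 5:11 AM UTC (Jun 14).
Pago Pago is UTC−11:00, so local arrival = 5:11 AM − 11:00 = 6:11 PM on Jun 13.

6:11 PM on June 13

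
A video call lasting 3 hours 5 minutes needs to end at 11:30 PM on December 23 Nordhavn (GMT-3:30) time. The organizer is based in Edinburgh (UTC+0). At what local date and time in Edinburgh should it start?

Target end time in UTC: 11:30 PM + 3:30 = 3:00 AM on Dec 24.
Subtract 3 hours 5 minutes → start 11:55 PM UTC on Dec 23.
Edinburgh is UTC+0, so start is 11:55 PM on Dec 23.

11:55 PM on Dec 23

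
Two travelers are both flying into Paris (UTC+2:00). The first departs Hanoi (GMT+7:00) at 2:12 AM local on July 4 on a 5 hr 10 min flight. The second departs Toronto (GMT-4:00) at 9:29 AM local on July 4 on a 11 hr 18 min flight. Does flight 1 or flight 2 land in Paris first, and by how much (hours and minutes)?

Flight 1 in UTC: 2:12 AM − 7:00 = 7:12 PM on Jul 3.
+5 hours and 10 minutes → arrive 12:22 AM UTC on Jul 4.
Flight 2 in UTC: 9:29 AM + 4:00 = 1:29 PM on Jul 4.
+11 hours and 18 minutes → arrive 12:47 AM UTC on Jul 5.
Flight 1 lands earlier by 24 hours 25 minutes.

the first, by 24 hours 25 minutes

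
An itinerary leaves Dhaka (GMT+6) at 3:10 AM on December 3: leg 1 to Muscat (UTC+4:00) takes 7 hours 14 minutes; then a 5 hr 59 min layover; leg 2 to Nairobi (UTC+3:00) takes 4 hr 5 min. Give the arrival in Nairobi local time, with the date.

5:28 PM on December 3

Convert departure to UTC: 3:10 AM − 6:00 = 9:10 PM UTC on Dec 2.
Add 7 hours and 14 minutes leg 1 → 4:24 AM UTC (Dec 3).
Add 5 hours and 59 minutes layover in Muscat → 10:23 AM UTC.
Add 4 hours 5 minutes leg 2 → 2:28 PM UTC.
Nairobi is UTC+3:00, so local arrival = 2:28 PM + 3:00 = 5:28 PM on Dec 3.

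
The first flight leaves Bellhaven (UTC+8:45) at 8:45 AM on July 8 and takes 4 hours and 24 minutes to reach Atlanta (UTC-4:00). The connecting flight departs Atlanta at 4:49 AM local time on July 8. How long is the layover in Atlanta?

4 hours 25 minutes

Convert departure to UTC: 8:45 AM − 8:45 = 12:00 AM UTC on Jul 8.
Add 4 hours and 24 minutes flight time → 4:24 AM UTC.
Atlanta is UTC−4:00, so local arrival = 4:24 AM − 4:00 = 12:24 AM on Jul 8.
Layover = 4:49 AM − 12:24 AM = 4 hours 25 minutes.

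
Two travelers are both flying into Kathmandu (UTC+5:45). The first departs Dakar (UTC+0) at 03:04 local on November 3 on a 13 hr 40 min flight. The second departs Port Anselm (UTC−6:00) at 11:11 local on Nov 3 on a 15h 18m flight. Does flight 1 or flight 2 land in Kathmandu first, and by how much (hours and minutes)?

Flight 1 departs at 03:04 UTC (Nov 3).
+13 hours and 40 minutes → arrive 16:44 UTC on Nov 3.
Flight 2 in UTC: 11:11 + 6:00 = 17:11 on Nov 3.
+15 hours 18 minutes → arrive 08:29 UTC on Nov 4.
Flight 1 lands earlier by 15 hours 45 minutes.

the first, by 15 hours 45 minutes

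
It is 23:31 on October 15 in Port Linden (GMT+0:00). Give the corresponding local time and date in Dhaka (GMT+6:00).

05:31 on Oct 16

Port Linden is UTC+0 so that is 23:31 UTC.
Dhaka is UTC+6:00: 23:31 + 6:00 = 05:31 on Oct 16.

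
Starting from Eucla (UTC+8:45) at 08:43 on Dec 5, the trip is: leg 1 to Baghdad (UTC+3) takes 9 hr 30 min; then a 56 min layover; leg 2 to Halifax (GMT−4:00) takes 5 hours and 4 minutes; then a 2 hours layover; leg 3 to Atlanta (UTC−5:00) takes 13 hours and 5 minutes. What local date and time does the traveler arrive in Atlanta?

01:33 on Dec 6

Convert departure to UTC: 08:43 − 8:45 = 23:58 UTC on Dec 4.
Add 9 hours and 30 minutes leg 1 → 09:28 UTC (Dec 5).
Add 56 minutes layover in Baghdad → 10:24 UTC.
Add 5 hours and 4 minutes leg 2 → 15:28 UTC.
Add 2 hours layover in Halifax → 17:28 UTC.
Add 13 hours 5 minutes leg 3 → 06:33 UTC (Dec 6).
Atlanta is UTC−5:00, so local arrival = 06:33 − 5:00 = 01:33 on Dec 6.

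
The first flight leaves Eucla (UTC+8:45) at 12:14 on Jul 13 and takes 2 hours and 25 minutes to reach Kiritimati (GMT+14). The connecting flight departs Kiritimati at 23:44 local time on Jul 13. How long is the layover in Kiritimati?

3 hours 50 minutes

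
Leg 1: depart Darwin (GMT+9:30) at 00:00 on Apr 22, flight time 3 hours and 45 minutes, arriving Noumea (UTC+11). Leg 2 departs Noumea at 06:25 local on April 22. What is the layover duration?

1 hour 10 minutes

Convert departure to UTC: 00:00 − 9:30 = 14:30 UTC on Apr 21.
Add 3 hours and 45 minutes flight time → 18:15 UTC.
Noumea is UTC+11:00, so local arrival = 18:15 + 11:00 = 05:15 on Apr 22.
Layover = 06:25 − 05:15 = 1 hour 10 minutes.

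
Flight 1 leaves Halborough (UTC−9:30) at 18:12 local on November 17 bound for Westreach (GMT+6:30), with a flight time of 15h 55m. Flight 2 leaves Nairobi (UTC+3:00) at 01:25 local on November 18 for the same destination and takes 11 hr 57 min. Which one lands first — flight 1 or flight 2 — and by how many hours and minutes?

Flight 1 in UTC: 18:12 + 9:30 = 03:42 on Nov 18.
+15 hours 55 minutes → arrive 19:37 UTC on Nov 18.
Flight 2 in UTC: 01:25 − 3:00 = 22:25 on Nov 17.
+11 hours and 57 minutes → arrive 10:22 UTC on Nov 18.
Flight 2 lands earlier by 9 hours 15 minutes.

the second, by 9 hours 15 minutes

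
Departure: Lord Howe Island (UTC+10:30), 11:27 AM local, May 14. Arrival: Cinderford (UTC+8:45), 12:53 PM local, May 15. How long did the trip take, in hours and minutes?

27 hours 11 minutes

Departure in UTC: 11:27 AM − 10:30 = 12:57 AM on May 14.
Arrival in UTC: 12:53 PM − 8:45 = 4:08 AM on May 15.
Elapsed = 4:08 AM − 12:57 AM (+1 day) = 27 hours 11 minutes.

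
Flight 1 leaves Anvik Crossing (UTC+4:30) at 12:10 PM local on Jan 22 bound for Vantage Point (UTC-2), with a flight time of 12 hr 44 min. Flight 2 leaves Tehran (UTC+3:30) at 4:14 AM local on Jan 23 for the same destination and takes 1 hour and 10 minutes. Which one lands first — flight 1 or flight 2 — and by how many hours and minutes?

Flight 1 in UTC: 12:10 PM − 4:30 = 7:40 AM on Jan 22.
+12 hours 44 minutes → arrive 8:24 PM UTC on Jan 22.
Flight 2 in UTC: 4:14 AM − 3:30 = 12:44 AM on Jan 23.
+1 hour 10 minutes → arrive 1:54 AM UTC on Jan 23.
Flight 1 lands earlier by 5 hours 30 minutes.

the first, by 5 hours 30 minutes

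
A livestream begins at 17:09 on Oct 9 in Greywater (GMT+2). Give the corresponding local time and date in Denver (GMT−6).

In UTC: 17:09 − 2:00 = 15:09 on Oct 9.
Denver is UTC−6:00: 15:09 − 6:00 = 09:09 on Oct 9.

09:09 on October 9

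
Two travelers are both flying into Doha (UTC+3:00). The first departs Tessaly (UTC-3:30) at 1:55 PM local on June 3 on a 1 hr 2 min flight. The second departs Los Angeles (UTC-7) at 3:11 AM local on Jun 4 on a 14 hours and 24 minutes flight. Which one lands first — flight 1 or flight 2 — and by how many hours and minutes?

Flight 1 in UTC: 1:55 PM + 3:30 = 5:25 PM on Jun 3.
+1 hour and 2 minutes → arrive 6:27 PM UTC on Jun 3.
Flight 2 in UTC: 3:11 AM + 7:00 = 10:11 AM on Jun 4.
+14 hours and 24 minutes → arrive 12:35 AM UTC on Jun 5.
Flight 1 lands earlier by 30 hours 8 minutes.

the first, by 30 hours 8 minutes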